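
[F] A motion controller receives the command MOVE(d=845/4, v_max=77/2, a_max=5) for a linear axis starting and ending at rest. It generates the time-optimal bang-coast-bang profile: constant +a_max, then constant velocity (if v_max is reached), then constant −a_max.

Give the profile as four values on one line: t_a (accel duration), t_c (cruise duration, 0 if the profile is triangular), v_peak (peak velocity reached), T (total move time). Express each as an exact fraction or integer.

v_max²/a_max = (77/2)²/5 = 5929/20
845/4 < 5929/20 so t_c = 0
v_peak = √(845/4·5) = √(4225/4) = 65/2
t_a = (65/2)/5 = 13/2; t_c = 0
T = 2·13/2 = 13

t_a=13/2 t_c=0 v_peak=65/2 T=13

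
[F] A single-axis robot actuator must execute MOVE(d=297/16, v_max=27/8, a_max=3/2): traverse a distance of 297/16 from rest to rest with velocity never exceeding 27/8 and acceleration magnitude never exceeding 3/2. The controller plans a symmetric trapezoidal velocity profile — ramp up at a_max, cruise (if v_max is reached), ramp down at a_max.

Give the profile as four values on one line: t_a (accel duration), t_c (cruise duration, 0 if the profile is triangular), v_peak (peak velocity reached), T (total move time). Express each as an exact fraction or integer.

v_max²/a_max = (27/8)²/(3/2) = 243/32
297/16 ≥ 243/32 so v_max reached
t_a = (27/8)/(3/2) = 9/4; v_peak = 27/8
d_cruise = 297/16 − 243/32 = 351/32; t_c = (351/32)/(27/8) = 13/4
T = 2·9/4 + 13/4 = 31/4

t_a=9/4 t_c=13/4 v_peak=27/8 T=31/4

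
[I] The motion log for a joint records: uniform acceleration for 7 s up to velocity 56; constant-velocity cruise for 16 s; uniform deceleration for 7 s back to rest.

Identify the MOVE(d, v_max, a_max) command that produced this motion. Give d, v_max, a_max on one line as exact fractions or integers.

d=1288 v_max=56 a_max=8

a_max = 56/7 = 8
d_a = ½·56·7 = 196; d_c = 56·16 = 896
d = 2·196 + 896 = 1288
t_c = 16 > 0 → v_max = v_peak = 56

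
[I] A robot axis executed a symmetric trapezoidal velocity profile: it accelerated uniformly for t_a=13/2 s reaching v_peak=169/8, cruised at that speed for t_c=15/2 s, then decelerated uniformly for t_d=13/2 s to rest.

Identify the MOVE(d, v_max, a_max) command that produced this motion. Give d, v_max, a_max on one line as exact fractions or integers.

d=1183/4 v_max=169/8 a_max=13/4

a_max = (169/8)/(13/2) = 13/4
d_a = ½·169/8·13/2 = 2197/32; d_c = 169/8·15/2 = 2535/16
d = 2·2197/32 + 2535/16 = 1183/4
t_c = 15/2 > 0 → v_max = v_peak = 169/8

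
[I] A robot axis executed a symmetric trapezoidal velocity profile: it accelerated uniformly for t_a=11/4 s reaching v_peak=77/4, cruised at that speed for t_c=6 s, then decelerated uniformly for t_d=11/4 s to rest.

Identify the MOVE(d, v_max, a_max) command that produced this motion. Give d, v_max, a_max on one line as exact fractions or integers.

a_max = (77/4)/(11/4) = 7
d_a = ½·77/4·11/4 = 847/32; d_c = 77/4·6 = 231/2
d = 2·847/32 + 231/2 = 2695/16
t_c = 6 > 0 ⇒ limit active, v_max = 77/4

d=2695/16 v_max=77/4 a_max=7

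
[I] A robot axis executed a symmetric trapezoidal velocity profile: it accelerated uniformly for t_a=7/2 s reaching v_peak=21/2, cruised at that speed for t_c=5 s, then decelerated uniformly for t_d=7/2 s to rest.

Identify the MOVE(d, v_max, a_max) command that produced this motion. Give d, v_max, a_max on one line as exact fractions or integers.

a_max = (21/2)/(7/2) = 3
d_a = ½·21/2·7/2 = 147/8; d_c = 21/2·5 = 105/2
d = 2·147/8 + 105/2 = 357/4
t_c = 5 > 0 → v_max = v_peak = 21/2

d=357/4 v_max=21/2 a_max=3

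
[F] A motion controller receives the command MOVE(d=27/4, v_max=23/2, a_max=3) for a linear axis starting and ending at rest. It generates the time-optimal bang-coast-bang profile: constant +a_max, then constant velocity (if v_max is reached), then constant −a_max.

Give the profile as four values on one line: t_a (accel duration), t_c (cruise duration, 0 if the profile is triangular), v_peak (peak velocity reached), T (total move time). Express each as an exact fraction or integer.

(v_max)²/a_max = (23/2)²/3 = 529/12
27/4 < 529/12 so t_c = 0
v_peak = √(27/4·3) = √(81/4) = 9/2
t_a = (9/2)/3 = 3/2; t_c = 0
T = 2·3/2 = 3

t_a=3/2 t_c=0 v_peak=9/2 T=3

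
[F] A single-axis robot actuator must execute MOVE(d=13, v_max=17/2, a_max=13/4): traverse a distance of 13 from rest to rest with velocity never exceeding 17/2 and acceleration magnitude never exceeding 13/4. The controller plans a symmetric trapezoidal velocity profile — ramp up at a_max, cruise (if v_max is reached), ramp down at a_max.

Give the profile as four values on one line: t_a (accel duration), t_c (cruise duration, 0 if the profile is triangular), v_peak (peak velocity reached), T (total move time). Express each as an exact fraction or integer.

t_a=2 t_c=0 v_peak=13/2 T=4

vₘ²/aₘ = (17/2)²/(13/4) = 289/13
13 < 289/13 so t_c = 0
v_peak = √(13·13/4) = √(169/4) = 13/2
t_a = (13/2)/(13/4) = 2; t_c = 0
T = 2·2 = 4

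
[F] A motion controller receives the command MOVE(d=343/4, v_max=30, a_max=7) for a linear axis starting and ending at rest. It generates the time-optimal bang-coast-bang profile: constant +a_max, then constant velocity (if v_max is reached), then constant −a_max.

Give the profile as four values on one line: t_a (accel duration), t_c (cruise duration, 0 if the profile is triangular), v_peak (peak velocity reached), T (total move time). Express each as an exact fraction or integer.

v_max²/a_max = 30²/7 = 900/7
343/4 < 900/7 ⇒ no cruise
v_peak = √(343/4·7) = √(2401/4) = 49/2
t_a = (49/2)/7 = 7/2; t_c = 0
T = 2·7/2 = 7

t_a=7/2 t_c=0 v_peak=49/2 T=7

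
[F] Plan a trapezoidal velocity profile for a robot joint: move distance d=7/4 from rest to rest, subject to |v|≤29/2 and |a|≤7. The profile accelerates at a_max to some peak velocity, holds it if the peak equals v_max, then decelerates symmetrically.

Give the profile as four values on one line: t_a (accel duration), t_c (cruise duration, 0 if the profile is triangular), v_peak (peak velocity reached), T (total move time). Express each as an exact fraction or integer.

(v_max)²/a_max = (29/2)²/7 = 841/28
7/4 < 841/28 ⇒ no cruise
v_peak = √(7/4·7) = √(49/4) = 7/2
t_a = (7/2)/7 = 1/2; t_c = 0
T = 2·1/2 = 1

t_a=1/2 t_c=0 v_peak=7/2 T=1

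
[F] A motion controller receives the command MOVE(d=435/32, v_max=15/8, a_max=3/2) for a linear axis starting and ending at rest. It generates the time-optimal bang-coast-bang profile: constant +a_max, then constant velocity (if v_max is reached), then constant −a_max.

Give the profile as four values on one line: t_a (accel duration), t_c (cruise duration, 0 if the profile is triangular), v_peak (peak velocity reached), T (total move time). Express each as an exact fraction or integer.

t_a=5/4 t_c=6 v_peak=15/8 T=17/2

v_max²/a_max = (15/8)²/(3/2) = 75/32
435/32 ≥ 75/32 so v_max reached
t_a = (15/8)/(3/2) = 5/4; v_peak = 15/8
d_cruise = 435/32 − 75/32 = 45/4; t_c = (45/4)/(15/8) = 6
T = 2·5/4 + 6 = 17/2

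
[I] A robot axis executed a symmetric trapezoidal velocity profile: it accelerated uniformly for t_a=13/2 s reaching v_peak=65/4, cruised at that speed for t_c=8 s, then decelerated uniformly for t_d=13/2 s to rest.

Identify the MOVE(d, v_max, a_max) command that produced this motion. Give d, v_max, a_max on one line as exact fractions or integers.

a_max = (65/4)/(13/2) = 5/2
d_a = ½·65/4·13/2 = 845/16; d_c = 65/4·8 = 130
d = 2·845/16 + 130 = 1885/8
t_c = 8 > 0 ⇒ limit active, v_max = 65/4

d=1885/8 v_max=65/4 a_max=5/2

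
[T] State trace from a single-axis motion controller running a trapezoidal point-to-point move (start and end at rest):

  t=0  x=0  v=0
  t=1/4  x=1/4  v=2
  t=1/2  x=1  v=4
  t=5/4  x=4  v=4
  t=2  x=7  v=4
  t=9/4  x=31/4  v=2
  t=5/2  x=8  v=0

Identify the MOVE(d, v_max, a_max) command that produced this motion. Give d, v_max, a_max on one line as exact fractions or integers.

d=8 v_max=4 a_max=8

final state: t=5/2, x=8, v=0 → d = 8
a_max = (2−0)/(1/4−0) = 8
max v = 4 over t∈[1/2,2] → v_max = 4
check: 4·(1/2+3/2) = 8 ✓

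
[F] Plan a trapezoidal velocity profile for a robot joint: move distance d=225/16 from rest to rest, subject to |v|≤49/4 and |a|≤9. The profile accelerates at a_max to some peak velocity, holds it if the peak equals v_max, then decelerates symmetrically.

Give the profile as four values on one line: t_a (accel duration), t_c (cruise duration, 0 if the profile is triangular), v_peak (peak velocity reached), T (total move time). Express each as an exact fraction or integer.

t_a=5/4 t_c=0 v_peak=45/4 T=5/2

v_max²/a_max = (49/4)²/9 = 2401/144
225/16 < 2401/144 → triangular
v_peak = √(225/16·9) = √(2025/16) = 45/4
t_a = (45/4)/9 = 5/4; t_c = 0
T = 2·5/4 = 5/2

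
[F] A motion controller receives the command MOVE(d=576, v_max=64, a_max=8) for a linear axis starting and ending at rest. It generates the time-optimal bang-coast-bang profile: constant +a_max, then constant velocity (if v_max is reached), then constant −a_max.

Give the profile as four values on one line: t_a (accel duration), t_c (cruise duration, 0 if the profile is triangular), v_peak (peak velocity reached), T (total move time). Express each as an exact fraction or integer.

t_a=8 t_c=1 v_peak=64 T=17

vₘ²/aₘ = 64²/8 = 512
576 ≥ 512 → trapezoidal
t_a = 64/8 = 8; v_peak = 64
d_cruise = 576 − 512 = 64; t_c = 64/64 = 1
T = 2·8 + 1 = 17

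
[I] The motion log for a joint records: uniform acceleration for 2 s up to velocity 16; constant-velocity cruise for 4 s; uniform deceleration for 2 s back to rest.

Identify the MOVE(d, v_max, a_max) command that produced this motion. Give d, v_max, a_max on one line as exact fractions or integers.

d=96 v_max=16 a_max=8

a_max = 16/2 = 8
d_a = ½·16·2 = 16; d_c = 16·4 = 64
d = 2·16 + 64 = 96
t_c = 4 > 0 so v_max = 16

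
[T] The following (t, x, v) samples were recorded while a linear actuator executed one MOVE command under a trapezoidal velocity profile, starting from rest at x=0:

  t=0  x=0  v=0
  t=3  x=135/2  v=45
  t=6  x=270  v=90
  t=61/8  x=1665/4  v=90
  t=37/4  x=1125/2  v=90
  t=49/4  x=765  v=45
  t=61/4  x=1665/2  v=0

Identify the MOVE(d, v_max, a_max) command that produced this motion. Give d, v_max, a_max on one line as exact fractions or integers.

d=1665/2 v_max=90 a_max=15

final state: t=61/4, x=1665/2, v=0 → d = 1665/2
a_max = (45−0)/(3−0) = 15
max v = 90 over t∈[6,37/4] → v_max = 90
check: 90·(6+13/4) = 1665/2 ✓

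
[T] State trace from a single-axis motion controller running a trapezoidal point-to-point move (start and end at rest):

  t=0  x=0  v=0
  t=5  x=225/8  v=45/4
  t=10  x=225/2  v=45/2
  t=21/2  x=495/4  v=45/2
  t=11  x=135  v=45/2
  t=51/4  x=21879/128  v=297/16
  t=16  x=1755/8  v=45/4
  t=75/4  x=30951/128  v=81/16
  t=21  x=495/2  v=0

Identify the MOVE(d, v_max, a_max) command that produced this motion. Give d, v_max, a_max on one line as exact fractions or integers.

d=495/2 v_max=45/2 a_max=9/4

final state: t=21, x=495/2, v=0 → d = 495/2
a_max = (45/4−0)/(5−0) = 9/4
max v = 45/2 over t∈[10,11] → v_max = 45/2
check: 45/2·(10+1) = 495/2 ✓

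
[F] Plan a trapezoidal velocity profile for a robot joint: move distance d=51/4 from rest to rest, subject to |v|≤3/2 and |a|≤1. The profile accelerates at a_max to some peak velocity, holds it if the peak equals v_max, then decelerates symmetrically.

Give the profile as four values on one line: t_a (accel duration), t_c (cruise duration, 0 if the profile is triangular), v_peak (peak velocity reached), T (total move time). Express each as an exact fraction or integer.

t_a=3/2 t_c=7 v_peak=3/2 T=10

vₘ²/aₘ = (3/2)²/1 = 9/4
51/4 ≥ 9/4 → trapezoidal
t_a = (3/2)/1 = 3/2; v_peak = 3/2
d_cruise = 51/4 − 9/4 = 21/2; t_c = (21/2)/(3/2) = 7
T = 2·3/2 + 7 = 10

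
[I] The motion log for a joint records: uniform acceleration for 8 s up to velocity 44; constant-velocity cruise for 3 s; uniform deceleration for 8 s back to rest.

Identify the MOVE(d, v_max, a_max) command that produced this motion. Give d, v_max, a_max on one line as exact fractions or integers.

a_max = 44/8 = 11/2
d_a = ½·44·8 = 176; d_c = 44·3 = 132
d = 2·176 + 132 = 484
t_c = 3 > 0 ⇒ limit active, v_max = 44

d=484 v_max=44 a_max=11/2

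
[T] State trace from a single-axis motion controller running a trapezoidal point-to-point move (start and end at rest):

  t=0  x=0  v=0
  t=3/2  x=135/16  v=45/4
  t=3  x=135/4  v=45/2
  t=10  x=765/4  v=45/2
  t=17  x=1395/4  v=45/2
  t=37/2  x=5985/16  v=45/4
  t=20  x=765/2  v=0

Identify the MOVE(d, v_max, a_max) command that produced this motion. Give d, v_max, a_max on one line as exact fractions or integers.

d=765/2 v_max=45/2 a_max=15/2

final state: t=20, x=765/2, v=0 → d = 765/2
a_max = (45/4−0)/(3/2−0) = 15/2
max v = 45/2 over t∈[3,17] → v_max = 45/2
check: 45/2·(3+14) = 765/2 ✓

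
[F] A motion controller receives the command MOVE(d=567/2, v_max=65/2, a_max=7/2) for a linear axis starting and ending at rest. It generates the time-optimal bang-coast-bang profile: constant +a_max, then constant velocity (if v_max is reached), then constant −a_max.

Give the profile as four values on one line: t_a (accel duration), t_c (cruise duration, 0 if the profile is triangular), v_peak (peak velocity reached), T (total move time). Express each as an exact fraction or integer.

t_a=9 t_c=0 v_peak=63/2 T=18

v_max²/a_max = (65/2)²/(7/2) = 4225/14
567/2 < 4225/14 ⇒ no cruise
v_peak = √(567/2·7/2) = √(3969/4) = 63/2
t_a = (63/2)/(7/2) = 9; t_c = 0
T = 2·9 = 18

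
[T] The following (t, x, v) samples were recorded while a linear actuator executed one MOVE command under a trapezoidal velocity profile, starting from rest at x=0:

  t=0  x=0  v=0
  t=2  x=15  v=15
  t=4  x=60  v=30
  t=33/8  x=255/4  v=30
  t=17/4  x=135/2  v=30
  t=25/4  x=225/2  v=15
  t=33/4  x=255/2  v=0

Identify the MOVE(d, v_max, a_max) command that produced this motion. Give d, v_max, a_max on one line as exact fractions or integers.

final state: t=33/4, x=255/2, v=0 → d = 255/2
a_max = (15−0)/(2−0) = 15/2
max v = 30 over t∈[4,17/4] → v_max = 30
check: 30·(4+1/4) = 255/2 ✓

d=255/2 v_max=30 a_max=15/2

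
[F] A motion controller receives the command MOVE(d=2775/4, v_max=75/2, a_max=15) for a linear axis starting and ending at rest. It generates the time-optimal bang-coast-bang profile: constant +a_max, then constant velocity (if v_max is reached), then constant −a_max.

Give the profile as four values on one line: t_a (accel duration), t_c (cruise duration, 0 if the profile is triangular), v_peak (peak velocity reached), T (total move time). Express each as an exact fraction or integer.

(v_max)²/a_max = (75/2)²/15 = 375/4
2775/4 ≥ 375/4 so v_max reached
t_a = (75/2)/15 = 5/2; v_peak = 75/2
d_cruise = 2775/4 − 375/4 = 600; t_c = 600/(75/2) = 16
T = 2·5/2 + 16 = 21

t_a=5/2 t_c=16 v_peak=75/2 T=21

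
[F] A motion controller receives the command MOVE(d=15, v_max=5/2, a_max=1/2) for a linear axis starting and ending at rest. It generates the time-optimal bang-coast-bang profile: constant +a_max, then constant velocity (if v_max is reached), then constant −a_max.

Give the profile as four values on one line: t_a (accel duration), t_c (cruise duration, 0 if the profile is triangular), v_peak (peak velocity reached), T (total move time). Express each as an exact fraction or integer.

v_max²/a_max = (5/2)²/(1/2) = 25/2
15 ≥ 25/2 ⇒ cruise phase
t_a = (5/2)/(1/2) = 5; v_peak = 5/2
d_cruise = 15 − 25/2 = 5/2; t_c = (5/2)/(5/2) = 1
T = 2·5 + 1 = 11

t_a=5 t_c=1 v_peak=5/2 T=11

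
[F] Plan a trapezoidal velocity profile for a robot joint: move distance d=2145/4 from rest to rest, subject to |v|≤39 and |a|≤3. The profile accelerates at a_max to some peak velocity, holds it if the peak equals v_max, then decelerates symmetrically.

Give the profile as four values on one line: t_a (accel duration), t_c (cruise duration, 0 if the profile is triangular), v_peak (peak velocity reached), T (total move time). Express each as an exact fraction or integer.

t_a=13 t_c=3/4 v_peak=39 T=107/4

(v_max)²/a_max = 39²/3 = 507
2145/4 ≥ 507 so v_max reached
t_a = 39/3 = 13; v_peak = 39
d_cruise = 2145/4 − 507 = 117/4; t_c = (117/4)/39 = 3/4
T = 2·13 + 3/4 = 107/4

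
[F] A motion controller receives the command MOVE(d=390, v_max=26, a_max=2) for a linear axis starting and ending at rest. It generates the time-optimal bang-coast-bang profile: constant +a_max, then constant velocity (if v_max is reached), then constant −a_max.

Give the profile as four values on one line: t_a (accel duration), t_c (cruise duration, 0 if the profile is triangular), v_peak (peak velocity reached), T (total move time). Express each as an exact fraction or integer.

t_a=13 t_c=2 v_peak=26 T=28

(v_max)²/a_max = 26²/2 = 338
390 ≥ 338 so v_max reached
t_a = 26/2 = 13; v_peak = 26
d_cruise = 390 − 338 = 52; t_c = 52/26 = 2
T = 2·13 + 2 = 28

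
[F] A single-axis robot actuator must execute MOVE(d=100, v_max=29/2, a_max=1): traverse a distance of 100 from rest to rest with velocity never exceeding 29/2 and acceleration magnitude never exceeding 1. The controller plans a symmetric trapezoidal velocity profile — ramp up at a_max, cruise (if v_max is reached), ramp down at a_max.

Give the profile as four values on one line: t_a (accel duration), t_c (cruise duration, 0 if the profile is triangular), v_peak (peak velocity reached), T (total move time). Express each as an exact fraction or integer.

t_a=10 t_c=0 v_peak=10 T=20

v_max²/a_max = (29/2)²/1 = 841/4
100 < 841/4 ⇒ no cruise
v_peak = √(100·1) = √100 = 10
t_a = 10/1 = 10; t_c = 0
T = 2·10 = 20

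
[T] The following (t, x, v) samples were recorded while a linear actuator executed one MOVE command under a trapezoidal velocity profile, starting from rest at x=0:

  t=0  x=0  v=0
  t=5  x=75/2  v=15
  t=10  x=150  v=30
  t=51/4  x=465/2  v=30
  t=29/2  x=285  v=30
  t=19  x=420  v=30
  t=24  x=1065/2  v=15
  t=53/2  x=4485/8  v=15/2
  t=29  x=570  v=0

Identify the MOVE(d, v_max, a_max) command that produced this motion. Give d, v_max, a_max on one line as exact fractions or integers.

final state: t=29, x=570, v=0 → d = 570
a_max = (15−0)/(5−0) = 3
max v = 30 over t∈[10,19] → v_max = 30
check: 30·(10+9) = 570 ✓

d=570 v_max=30 a_max=3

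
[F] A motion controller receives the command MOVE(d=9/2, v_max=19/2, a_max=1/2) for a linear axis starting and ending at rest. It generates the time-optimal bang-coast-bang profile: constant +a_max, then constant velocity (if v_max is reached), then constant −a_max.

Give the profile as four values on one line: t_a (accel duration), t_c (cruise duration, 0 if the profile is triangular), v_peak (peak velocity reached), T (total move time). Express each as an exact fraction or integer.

t_a=3 t_c=0 v_peak=3/2 T=6

v_max²/a_max = (19/2)²/(1/2) = 361/2
9/2 < 361/2 so t_c = 0
v_peak = √(9/2·1/2) = √(9/4) = 3/2
t_a = (3/2)/(1/2) = 3; t_c = 0
T = 2·3 = 6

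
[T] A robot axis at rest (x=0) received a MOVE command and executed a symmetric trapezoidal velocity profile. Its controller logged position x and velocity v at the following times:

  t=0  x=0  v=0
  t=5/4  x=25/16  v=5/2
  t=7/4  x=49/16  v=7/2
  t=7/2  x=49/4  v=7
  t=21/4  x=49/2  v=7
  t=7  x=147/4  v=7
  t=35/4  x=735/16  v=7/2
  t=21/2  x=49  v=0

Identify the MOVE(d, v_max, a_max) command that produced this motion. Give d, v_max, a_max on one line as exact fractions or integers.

d=49 v_max=7 a_max=2

final state: t=21/2, x=49, v=0 → d = 49
a_max = (5/2−0)/(5/4−0) = 2
max v = 7 over t∈[7/2,7] → v_max = 7
check: 7·(7/2+7/2) = 49 ✓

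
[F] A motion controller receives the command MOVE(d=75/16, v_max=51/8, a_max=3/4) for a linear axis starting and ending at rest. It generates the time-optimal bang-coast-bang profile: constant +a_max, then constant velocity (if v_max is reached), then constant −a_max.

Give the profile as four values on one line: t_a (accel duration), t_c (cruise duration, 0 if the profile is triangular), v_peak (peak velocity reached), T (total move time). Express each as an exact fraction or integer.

t_a=5/2 t_c=0 v_peak=15/8 T=5

vₘ²/aₘ = (51/8)²/(3/4) = 867/16
75/16 < 867/16 so t_c = 0
v_peak = √(75/16·3/4) = √(225/64) = 15/8
t_a = (15/8)/(3/4) = 5/2; t_c = 0
T = 2·5/2 = 5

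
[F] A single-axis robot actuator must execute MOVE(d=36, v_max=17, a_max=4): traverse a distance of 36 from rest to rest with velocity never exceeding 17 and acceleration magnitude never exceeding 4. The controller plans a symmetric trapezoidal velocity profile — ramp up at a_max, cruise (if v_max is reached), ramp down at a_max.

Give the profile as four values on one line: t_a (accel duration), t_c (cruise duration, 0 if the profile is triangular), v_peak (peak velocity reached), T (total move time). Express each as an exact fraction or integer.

t_a=3 t_c=0 v_peak=12 T=6

vₘ²/aₘ = 17²/4 = 289/4
36 < 289/4 ⇒ no cruise
v_peak = √(36·4) = √144 = 12
t_a = 12/4 = 3; t_c = 0
T = 2·3 = 6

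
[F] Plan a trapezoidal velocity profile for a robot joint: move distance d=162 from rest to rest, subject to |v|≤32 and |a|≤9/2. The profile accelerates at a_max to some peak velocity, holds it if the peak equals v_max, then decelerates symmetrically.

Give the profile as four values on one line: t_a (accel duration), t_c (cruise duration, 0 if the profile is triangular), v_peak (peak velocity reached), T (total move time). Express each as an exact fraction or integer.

v_max²/a_max = 32²/(9/2) = 2048/9
162 < 2048/9 → triangular
v_peak = √(162·9/2) = √729 = 27
t_a = 27/(9/2) = 6; t_c = 0
T = 2·6 = 12

t_a=6 t_c=0 v_peak=27 T=12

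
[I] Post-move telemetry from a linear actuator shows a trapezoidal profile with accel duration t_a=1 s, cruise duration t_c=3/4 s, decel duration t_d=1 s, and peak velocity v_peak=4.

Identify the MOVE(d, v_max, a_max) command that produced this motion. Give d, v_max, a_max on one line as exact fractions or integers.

a_max = 4/1 = 4
d_a = ½·4·1 = 2; d_c = 4·3/4 = 3
d = 2·2 + 3 = 7
t_c = 3/4 > 0 → v_max = v_peak = 4

d=7 v_max=4 a_max=4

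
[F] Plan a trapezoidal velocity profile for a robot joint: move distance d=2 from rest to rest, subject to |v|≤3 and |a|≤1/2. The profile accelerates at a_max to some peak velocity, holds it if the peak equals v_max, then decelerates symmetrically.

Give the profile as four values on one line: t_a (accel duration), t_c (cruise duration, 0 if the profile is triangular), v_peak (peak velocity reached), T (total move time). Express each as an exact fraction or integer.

t_a=2 t_c=0 v_peak=1 T=4

vₘ²/aₘ = 3²/(1/2) = 18
2 < 18 so t_c = 0
v_peak = √(2·1/2) = √1 = 1
t_a = 1/(1/2) = 2; t_c = 0
T = 2·2 = 4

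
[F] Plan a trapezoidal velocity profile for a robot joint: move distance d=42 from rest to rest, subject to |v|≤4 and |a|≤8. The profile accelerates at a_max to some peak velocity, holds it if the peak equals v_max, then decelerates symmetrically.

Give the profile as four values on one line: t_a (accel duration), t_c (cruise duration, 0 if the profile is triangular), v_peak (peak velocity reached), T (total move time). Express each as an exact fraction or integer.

t_a=1/2 t_c=10 v_peak=4 T=11

vₘ²/aₘ = 4²/8 = 2
42 ≥ 2 so v_max reached
t_a = 4/8 = 1/2; v_peak = 4
d_cruise = 42 − 2 = 40; t_c = 40/4 = 10
T = 2·1/2 + 10 = 11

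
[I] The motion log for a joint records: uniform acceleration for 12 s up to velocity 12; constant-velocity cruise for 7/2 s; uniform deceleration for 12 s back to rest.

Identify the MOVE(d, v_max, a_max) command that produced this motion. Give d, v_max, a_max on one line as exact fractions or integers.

d=186 v_max=12 a_max=1

a_max = 12/12 = 1
d_a = ½·12·12 = 72; d_c = 12·7/2 = 42
d = 2·72 + 42 = 186
t_c = 7/2 > 0 → v_max = v_peak = 12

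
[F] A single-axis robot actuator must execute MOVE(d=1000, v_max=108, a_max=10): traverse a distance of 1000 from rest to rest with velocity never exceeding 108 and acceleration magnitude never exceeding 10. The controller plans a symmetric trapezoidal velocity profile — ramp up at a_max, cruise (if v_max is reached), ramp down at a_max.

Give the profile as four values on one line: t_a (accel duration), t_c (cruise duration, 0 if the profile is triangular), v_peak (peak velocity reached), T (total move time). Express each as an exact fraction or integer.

(v_max)²/a_max = 108²/10 = 5832/5
1000 < 5832/5 → triangular
v_peak = √(1000·10) = √10000 = 100
t_a = 100/10 = 10; t_c = 0
T = 2·10 = 20

t_a=10 t_c=0 v_peak=100 T=20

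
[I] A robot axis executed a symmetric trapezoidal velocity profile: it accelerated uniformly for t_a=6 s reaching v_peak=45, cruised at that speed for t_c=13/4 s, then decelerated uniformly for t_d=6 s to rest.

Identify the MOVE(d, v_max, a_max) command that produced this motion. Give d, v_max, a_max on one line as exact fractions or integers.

d=1665/4 v_max=45 a_max=15/2

a_max = 45/6 = 15/2
d_a = ½·45·6 = 135; d_c = 45·13/4 = 585/4
d = 2·135 + 585/4 = 1665/4
t_c = 13/4 > 0 ⇒ limit active, v_max = 45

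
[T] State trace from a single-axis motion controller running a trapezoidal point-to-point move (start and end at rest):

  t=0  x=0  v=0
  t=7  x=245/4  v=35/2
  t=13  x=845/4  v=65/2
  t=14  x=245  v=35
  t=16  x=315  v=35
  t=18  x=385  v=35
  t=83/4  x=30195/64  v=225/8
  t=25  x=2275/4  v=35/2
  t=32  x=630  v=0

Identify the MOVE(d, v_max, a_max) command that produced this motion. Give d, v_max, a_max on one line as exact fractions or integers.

d=630 v_max=35 a_max=5/2

final state: t=32, x=630, v=0 → d = 630
a_max = (35/2−0)/(7−0) = 5/2
max v = 35 over t∈[14,18] → v_max = 35
check: 35·(14+4) = 630 ✓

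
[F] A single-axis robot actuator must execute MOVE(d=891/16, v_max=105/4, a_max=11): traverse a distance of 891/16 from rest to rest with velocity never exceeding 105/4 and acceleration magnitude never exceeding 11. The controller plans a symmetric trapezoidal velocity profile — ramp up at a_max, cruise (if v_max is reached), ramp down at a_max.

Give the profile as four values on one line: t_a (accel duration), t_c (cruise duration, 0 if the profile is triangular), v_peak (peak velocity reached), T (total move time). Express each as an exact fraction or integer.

(v_max)²/a_max = (105/4)²/11 = 11025/176
891/16 < 11025/176 so t_c = 0
v_peak = √(891/16·11) = √(9801/16) = 99/4
t_a = (99/4)/11 = 9/4; t_c = 0
T = 2·9/4 = 9/2

t_a=9/4 t_c=0 v_peak=99/4 T=9/2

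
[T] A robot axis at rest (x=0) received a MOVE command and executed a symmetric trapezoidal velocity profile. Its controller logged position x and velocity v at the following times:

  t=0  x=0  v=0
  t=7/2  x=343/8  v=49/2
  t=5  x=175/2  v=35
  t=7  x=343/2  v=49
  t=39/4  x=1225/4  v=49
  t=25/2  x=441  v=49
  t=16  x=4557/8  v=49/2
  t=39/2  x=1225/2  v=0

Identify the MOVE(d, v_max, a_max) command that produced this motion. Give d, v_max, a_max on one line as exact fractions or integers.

d=1225/2 v_max=49 a_max=7

final state: t=39/2, x=1225/2, v=0 → d = 1225/2
a_max = (49/2−0)/(7/2−0) = 7
max v = 49 over t∈[7,25/2] → v_max = 49
check: 49·(7+11/2) = 1225/2 ✓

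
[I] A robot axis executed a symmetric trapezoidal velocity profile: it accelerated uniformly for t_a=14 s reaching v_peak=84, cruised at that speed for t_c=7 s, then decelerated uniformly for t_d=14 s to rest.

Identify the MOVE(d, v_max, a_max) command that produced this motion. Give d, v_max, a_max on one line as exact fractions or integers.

d=1764 v_max=84 a_max=6

a_max = 84/14 = 6
d_a = ½·84·14 = 588; d_c = 84·7 = 588
d = 2·588 + 588 = 1764
t_c = 7 > 0 → v_max = v_peak = 84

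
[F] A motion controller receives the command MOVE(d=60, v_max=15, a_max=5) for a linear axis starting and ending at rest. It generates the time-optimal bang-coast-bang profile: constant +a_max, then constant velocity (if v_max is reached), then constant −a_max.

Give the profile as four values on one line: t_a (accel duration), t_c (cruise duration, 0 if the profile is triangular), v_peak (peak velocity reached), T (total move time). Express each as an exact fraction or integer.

(v_max)²/a_max = 15²/5 = 45
60 ≥ 45 so v_max reached
t_a = 15/5 = 3; v_peak = 15
d_cruise = 60 − 45 = 15; t_c = 15/15 = 1
T = 2·3 + 1 = 7

t_a=3 t_c=1 v_peak=15 T=7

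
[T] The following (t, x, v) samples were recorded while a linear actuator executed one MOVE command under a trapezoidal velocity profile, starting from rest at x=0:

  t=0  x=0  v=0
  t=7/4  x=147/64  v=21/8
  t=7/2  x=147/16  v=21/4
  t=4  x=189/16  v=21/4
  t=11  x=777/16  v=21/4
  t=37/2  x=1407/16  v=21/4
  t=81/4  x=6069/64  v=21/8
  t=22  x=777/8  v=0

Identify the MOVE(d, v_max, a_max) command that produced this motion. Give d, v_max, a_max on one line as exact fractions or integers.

d=777/8 v_max=21/4 a_max=3/2

final state: t=22, x=777/8, v=0 → d = 777/8
a_max = (21/8−0)/(7/4−0) = 3/2
max v = 21/4 over t∈[7/2,37/2] → v_max = 21/4
check: 21/4·(7/2+15) = 777/8 ✓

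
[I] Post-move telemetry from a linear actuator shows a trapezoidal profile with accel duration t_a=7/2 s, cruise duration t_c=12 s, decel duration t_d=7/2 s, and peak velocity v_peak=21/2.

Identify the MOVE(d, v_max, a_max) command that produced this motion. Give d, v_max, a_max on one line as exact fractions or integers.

a_max = (21/2)/(7/2) = 3
d_a = ½·21/2·7/2 = 147/8; d_c = 21/2·12 = 126
d = 2·147/8 + 126 = 651/4
t_c = 12 > 0 ⇒ limit active, v_max = 21/2

d=651/4 v_max=21/2 a_max=3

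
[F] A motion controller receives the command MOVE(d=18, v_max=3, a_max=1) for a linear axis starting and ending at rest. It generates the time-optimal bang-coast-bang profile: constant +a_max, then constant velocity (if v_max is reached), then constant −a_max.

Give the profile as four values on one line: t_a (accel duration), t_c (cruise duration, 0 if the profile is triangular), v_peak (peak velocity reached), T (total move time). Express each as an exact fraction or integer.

vₘ²/aₘ = 3²/1 = 9
18 ≥ 9 ⇒ cruise phase
t_a = 3/1 = 3; v_peak = 3
d_cruise = 18 − 9 = 9; t_c = 9/3 = 3
T = 2·3 + 3 = 9

t_a=3 t_c=3 v_peak=3 T=9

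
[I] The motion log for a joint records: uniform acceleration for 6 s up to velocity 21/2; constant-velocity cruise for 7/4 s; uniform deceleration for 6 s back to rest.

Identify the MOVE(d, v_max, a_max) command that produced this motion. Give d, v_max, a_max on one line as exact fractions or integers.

d=651/8 v_max=21/2 a_max=7/4

a_max = (21/2)/6 = 7/4
d_a = ½·21/2·6 = 63/2; d_c = 21/2·7/4 = 147/8
d = 2·63/2 + 147/8 = 651/8
t_c = 7/4 > 0 ⇒ limit active, v_max = 21/2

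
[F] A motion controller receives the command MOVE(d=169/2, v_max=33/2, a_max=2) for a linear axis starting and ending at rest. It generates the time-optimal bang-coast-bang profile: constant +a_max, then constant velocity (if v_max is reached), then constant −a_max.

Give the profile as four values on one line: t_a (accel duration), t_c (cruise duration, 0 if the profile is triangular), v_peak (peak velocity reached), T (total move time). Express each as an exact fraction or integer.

t_a=13/2 t_c=0 v_peak=13 T=13

(v_max)²/a_max = (33/2)²/2 = 1089/8
169/2 < 1089/8 → triangular
v_peak = √(169/2·2) = √169 = 13
t_a = 13/2; t_c = 0
T = 2·13/2 = 13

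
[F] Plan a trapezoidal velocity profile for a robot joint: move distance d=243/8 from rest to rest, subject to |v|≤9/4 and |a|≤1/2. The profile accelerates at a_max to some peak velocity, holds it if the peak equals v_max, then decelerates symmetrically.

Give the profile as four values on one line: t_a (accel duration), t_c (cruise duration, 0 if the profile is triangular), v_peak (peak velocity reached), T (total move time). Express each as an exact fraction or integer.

v_max²/a_max = (9/4)²/(1/2) = 81/8
243/8 ≥ 81/8 so v_max reached
t_a = (9/4)/(1/2) = 9/2; v_peak = 9/4
d_cruise = 243/8 − 81/8 = 81/4; t_c = (81/4)/(9/4) = 9
T = 2·9/2 + 9 = 18

t_a=9/2 t_c=9 v_peak=9/4 T=18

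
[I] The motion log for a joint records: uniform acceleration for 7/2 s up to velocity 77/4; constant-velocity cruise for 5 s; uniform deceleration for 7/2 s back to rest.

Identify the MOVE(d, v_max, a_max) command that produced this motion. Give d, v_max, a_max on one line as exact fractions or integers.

a_max = (77/4)/(7/2) = 11/2
d_a = ½·77/4·7/2 = 539/16; d_c = 77/4·5 = 385/4
d = 2·539/16 + 385/4 = 1309/8
t_c = 5 > 0 so v_max = 77/4

d=1309/8 v_max=77/4 a_max=11/2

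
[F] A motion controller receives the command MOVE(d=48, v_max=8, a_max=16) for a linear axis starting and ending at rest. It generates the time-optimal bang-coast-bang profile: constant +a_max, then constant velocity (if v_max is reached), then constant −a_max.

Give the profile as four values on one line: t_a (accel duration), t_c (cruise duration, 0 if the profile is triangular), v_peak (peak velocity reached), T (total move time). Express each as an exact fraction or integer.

v_max²/a_max = 8²/16 = 4
48 ≥ 4 so v_max reached
t_a = 8/16 = 1/2; v_peak = 8
d_cruise = 48 − 4 = 44; t_c = 44/8 = 11/2
T = 2·1/2 + 11/2 = 13/2

t_a=1/2 t_c=11/2 v_peak=8 T=13/2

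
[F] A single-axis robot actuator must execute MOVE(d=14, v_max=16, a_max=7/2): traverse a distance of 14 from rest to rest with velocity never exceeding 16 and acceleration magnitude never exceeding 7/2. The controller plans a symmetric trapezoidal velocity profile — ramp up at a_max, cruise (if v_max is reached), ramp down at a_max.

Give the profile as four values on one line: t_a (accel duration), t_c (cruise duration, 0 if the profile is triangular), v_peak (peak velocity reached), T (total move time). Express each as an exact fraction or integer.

t_a=2 t_c=0 v_peak=7 T=4

(v_max)²/a_max = 16²/(7/2) = 512/7
14 < 512/7 ⇒ no cruise
v_peak = √(14·7/2) = √49 = 7
t_a = 7/(7/2) = 2; t_c = 0
T = 2·2 = 4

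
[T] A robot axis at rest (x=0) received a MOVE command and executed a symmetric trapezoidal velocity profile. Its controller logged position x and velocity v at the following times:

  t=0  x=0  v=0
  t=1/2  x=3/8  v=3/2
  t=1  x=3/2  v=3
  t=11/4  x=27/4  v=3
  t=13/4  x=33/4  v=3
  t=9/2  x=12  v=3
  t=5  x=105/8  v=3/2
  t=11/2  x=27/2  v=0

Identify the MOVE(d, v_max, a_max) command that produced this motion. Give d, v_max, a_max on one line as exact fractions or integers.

d=27/2 v_max=3 a_max=3

final state: t=11/2, x=27/2, v=0 → d = 27/2
a_max = (3/2−0)/(1/2−0) = 3
max v = 3 over t∈[1,9/2] → v_max = 3
check: 3·(1+7/2) = 27/2 ✓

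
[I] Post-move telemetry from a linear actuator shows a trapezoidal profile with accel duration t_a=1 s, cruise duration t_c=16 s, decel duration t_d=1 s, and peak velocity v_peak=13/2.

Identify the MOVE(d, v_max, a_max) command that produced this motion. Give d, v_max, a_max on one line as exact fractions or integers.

d=221/2 v_max=13/2 a_max=13/2

a_max = (13/2)/1 = 13/2
d_a = ½·13/2·1 = 13/4; d_c = 13/2·16 = 104
d = 2·13/4 + 104 = 221/2
t_c = 16 > 0 ⇒ limit active, v_max = 13/2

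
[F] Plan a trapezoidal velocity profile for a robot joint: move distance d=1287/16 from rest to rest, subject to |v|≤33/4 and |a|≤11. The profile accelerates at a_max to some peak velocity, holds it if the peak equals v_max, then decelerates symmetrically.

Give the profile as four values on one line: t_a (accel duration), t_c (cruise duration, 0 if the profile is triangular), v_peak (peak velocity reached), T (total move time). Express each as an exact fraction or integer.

t_a=3/4 t_c=9 v_peak=33/4 T=21/2

v_max²/a_max = (33/4)²/11 = 99/16
1287/16 ≥ 99/16 ⇒ cruise phase
t_a = (33/4)/11 = 3/4; v_peak = 33/4
d_cruise = 1287/16 − 99/16 = 297/4; t_c = (297/4)/(33/4) = 9
T = 2·3/4 + 9 = 21/2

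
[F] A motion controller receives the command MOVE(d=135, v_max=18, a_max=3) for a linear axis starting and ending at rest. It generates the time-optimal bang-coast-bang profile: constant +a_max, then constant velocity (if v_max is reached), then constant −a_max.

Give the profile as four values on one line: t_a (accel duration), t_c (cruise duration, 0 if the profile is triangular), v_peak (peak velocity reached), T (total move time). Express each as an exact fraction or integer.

vₘ²/aₘ = 18²/3 = 108
135 ≥ 108 → trapezoidal
t_a = 18/3 = 6; v_peak = 18
d_cruise = 135 − 108 = 27; t_c = 27/18 = 3/2
T = 2·6 + 3/2 = 27/2

t_a=6 t_c=3/2 v_peak=18 T=27/2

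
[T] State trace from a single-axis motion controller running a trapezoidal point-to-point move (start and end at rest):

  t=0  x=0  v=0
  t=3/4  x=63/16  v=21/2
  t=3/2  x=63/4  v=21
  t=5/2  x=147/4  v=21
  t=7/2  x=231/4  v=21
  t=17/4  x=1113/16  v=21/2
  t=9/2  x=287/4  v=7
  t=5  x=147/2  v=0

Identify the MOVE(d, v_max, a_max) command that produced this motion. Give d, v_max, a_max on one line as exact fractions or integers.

final state: t=5, x=147/2, v=0 → d = 147/2
a_max = (21/2−0)/(3/4−0) = 14
max v = 21 over t∈[3/2,7/2] → v_max = 21
check: 21·(3/2+2) = 147/2 ✓

d=147/2 v_max=21 a_max=14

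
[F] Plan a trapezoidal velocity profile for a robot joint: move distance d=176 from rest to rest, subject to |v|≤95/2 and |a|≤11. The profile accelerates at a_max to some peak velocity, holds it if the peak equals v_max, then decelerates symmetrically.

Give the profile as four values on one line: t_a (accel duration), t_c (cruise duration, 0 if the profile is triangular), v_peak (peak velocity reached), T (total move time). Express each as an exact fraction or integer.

t_a=4 t_c=0 v_peak=44 T=8

vₘ²/aₘ = (95/2)²/11 = 9025/44
176 < 9025/44 ⇒ no cruise
v_peak = √(176·11) = √1936 = 44
t_a = 44/11 = 4; t_c = 0
T = 2·4 = 8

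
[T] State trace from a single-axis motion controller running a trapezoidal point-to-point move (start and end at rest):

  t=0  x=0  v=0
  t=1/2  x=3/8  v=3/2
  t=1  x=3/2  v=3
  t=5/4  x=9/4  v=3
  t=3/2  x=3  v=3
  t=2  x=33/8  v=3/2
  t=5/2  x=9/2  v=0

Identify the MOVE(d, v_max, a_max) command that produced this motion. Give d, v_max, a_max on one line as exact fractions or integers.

d=9/2 v_max=3 a_max=3

final state: t=5/2, x=9/2, v=0 → d = 9/2
a_max = (3/2−0)/(1/2−0) = 3
max v = 3 over t∈[1,3/2] → v_max = 3
check: 3·(1+1/2) = 9/2 ✓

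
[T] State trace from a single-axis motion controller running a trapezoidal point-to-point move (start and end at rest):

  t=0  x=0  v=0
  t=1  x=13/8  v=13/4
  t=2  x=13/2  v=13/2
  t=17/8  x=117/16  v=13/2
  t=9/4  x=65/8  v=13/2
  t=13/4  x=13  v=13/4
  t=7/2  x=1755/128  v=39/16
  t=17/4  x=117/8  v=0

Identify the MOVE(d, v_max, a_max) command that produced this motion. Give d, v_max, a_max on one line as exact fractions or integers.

d=117/8 v_max=13/2 a_max=13/4

final state: t=17/4, x=117/8, v=0 → d = 117/8
a_max = (13/4−0)/(1−0) = 13/4
max v = 13/2 over t∈[2,9/4] → v_max = 13/2
check: 13/2·(2+1/4) = 117/8 ✓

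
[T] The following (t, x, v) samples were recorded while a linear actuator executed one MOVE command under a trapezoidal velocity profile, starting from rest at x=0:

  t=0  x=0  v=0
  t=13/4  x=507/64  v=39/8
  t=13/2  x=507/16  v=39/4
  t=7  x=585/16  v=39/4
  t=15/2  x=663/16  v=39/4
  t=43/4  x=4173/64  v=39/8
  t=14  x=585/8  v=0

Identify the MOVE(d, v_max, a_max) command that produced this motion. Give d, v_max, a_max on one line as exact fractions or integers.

final state: t=14, x=585/8, v=0 → d = 585/8
a_max = (39/8−0)/(13/4−0) = 3/2
max v = 39/4 over t∈[13/2,15/2] → v_max = 39/4
check: 39/4·(13/2+1) = 585/8 ✓

d=585/8 v_max=39/4 a_max=3/2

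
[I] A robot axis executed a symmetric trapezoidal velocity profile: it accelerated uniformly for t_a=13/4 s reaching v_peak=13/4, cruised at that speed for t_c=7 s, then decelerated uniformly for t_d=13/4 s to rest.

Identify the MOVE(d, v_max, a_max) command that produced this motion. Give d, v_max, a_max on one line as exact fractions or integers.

a_max = (13/4)/(13/4) = 1
d_a = ½·13/4·13/4 = 169/32; d_c = 13/4·7 = 91/4
d = 2·169/32 + 91/4 = 533/16
t_c = 7 > 0 → v_max = v_peak = 13/4

d=533/16 v_max=13/4 a_max=1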